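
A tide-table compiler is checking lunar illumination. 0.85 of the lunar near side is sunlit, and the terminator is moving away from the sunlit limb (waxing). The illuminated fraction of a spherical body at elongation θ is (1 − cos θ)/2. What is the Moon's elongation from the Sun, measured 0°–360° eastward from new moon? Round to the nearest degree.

From f = (1 − cos θ)/2: cos θ = 1 − 2×0.85 = -0.700; arccos → 134.4°.
Before full moon the principal value applies: θ = 134.4°.

134°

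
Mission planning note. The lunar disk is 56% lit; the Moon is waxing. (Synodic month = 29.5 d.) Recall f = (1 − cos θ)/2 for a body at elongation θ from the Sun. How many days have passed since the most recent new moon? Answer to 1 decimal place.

7.9 days

cos θ = 1 − 2f = -0.120, giving a principal value of 96.9°.
Before full moon the principal value applies: θ = 96.9°.
That fraction of the synodic month is 96.9/360 × 29.5 d ≈ 7.94 d.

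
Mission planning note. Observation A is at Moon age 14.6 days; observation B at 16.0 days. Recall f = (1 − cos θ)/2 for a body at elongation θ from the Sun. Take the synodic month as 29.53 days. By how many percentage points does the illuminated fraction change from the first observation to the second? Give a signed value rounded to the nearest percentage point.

θ₁ = 360° × 14.6/29.53 = 178.0°, f₁ = (1 − cos θ₁)/2 = 1.000.
θ₂ = 360° × 16.0/29.53 = 195.1°, f₂ = (1 − cos θ₂)/2 = 0.983.
Change = f₂ − f₁ = -0.017 → -2 percentage points.

-2 pp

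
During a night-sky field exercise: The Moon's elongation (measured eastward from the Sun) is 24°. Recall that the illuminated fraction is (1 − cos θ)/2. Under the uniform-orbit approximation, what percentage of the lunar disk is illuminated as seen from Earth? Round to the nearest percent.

cos 24° = 0.914, so f = (1 − 0.914)/2 = 0.043, i.e. 4%.

4%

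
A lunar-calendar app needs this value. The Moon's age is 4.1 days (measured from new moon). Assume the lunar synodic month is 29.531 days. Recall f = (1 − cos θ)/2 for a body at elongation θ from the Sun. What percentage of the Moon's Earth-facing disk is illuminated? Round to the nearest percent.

Elongation θ = 360° × 4.1/29.531 ≈ 50.0°.
With cos θ = 0.643, the lit fraction is (1 − 0.643)/2 ≈ 0.178, so 18%.

18%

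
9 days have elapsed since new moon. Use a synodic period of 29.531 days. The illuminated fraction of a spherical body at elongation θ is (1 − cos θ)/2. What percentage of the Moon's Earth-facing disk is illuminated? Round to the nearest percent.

Elongation θ = 360° × 9/29.531 ≈ 109.7°.
Illuminated fraction = (1 − cos 109.7°)/2 = (1 − (-0.337))/2 ≈ 0.669, so 67%.

67%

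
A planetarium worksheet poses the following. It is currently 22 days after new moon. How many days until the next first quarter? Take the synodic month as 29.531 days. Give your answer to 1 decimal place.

First quarter occurs at elongation 90°, i.e. at age 29.531 × 90/360 = 7.383 d.
Already past this cycle's first quarter; the next is at 7.383 + 29.531 = 36.914 d, so 36.914 − 22 = 14.914 days.

14.9 days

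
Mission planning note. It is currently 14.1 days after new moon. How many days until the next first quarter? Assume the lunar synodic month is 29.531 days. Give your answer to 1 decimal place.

22.8 days

First quarter occurs at elongation 90°, i.e. at age 29.531 × 90/360 = 7.383 d.
This lunation's first quarter (7.383 d) has passed, so add one period: 36.914 − 14.1 = 22.814 days.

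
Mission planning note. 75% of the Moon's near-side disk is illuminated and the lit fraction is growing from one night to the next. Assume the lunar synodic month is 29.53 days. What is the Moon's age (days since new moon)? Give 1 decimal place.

9.8 days

From f = (1 − cos θ)/2: cos θ = 1 − 2×0.75 = -0.500; arccos → 120.0°.
The Moon is waxing (0°–180°), so θ = 120.0° directly.
Age = 29.53 × 120.0°/360° ≈ 9.84 days.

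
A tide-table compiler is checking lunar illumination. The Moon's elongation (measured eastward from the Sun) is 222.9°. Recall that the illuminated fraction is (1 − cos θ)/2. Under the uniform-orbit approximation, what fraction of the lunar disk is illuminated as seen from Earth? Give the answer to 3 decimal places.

0.866

f = (1 − cos 222.9°)/2 = (1 − (-0.733))/2 ≈ 0.866.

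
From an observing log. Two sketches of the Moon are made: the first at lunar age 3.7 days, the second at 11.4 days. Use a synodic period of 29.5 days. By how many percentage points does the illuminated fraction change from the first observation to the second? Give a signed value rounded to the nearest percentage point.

+73 pp

θ₁ = 360° × 3.7/29.5 = 45.2°, f₁ = (1 − cos θ₁)/2 = 0.147.
θ₂ = 360° × 11.4/29.5 = 139.1°, f₂ = (1 − cos θ₂)/2 = 0.878.
Change = f₂ − f₁ = +0.731 → +73 percentage points.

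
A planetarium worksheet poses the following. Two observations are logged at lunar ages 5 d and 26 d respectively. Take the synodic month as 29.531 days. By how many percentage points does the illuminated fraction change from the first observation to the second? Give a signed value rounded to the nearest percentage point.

-12 pp

θ₁ = 360° × 5/29.531 = 61.0°, f₁ = (1 − cos θ₁)/2 = 0.257.
θ₂ = 360° × 26/29.531 = 317.0°, f₂ = (1 − cos θ₂)/2 = 0.135.
Change = f₂ − f₁ = -0.123 → -12 percentage points.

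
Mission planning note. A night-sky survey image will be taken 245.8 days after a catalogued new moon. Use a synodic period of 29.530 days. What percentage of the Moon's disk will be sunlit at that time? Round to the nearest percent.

72%

245.8/29.530 = 8.324 lunations, so 8 complete cycles and 9.56 d into the next.
Phase angle: θ = 360°·(9.56 d)/(29.530 d) = 116.5°.
With cos θ = (-0.447), the lit fraction is (1 − (-0.447))/2 ≈ 0.723, so 72%.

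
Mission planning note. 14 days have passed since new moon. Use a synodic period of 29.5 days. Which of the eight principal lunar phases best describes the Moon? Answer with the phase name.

θ ≈ 360° × 14/29.5 = 171°, which falls in the full moon sector.

full moon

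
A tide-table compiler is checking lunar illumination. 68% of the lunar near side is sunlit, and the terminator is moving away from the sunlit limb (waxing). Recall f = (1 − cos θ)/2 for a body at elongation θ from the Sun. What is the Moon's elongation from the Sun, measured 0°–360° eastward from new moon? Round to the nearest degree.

cos θ = 1 − 2f = -0.360, giving a principal value of 111.1°.
Before full moon the principal value applies: θ = 111.1°.

111°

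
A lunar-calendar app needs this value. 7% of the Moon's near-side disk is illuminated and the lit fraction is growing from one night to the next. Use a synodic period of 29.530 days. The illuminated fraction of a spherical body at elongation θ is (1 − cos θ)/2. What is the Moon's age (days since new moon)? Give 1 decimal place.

2.5 days

From f = (1 − cos θ)/2: cos θ = 1 − 2×0.07 = 0.860; arccos → 30.7°.
Before full moon the principal value applies: θ = 30.7°.
Age = 29.530 × 30.7°/360° ≈ 2.52 days.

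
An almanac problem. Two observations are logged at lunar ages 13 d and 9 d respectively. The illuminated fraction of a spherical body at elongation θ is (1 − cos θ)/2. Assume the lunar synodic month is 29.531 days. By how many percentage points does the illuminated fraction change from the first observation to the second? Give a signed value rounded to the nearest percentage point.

First observation: θ = 360°·13/29.531 = 158.5°, so f = 0.965.
Second observation: θ = 109.7°, f = 0.669.
Δf = 0.669 − 0.965 = -0.296, i.e. -30 pp.

-30 percentage points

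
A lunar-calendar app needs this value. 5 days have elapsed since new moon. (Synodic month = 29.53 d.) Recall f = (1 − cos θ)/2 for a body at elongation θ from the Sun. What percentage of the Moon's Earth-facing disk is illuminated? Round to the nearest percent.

Phase angle: θ = 360°·(5 d)/(29.53 d) = 61.0°.
With cos θ = 0.485, the lit fraction is (1 − 0.485)/2 ≈ 0.257, so 26%.

26%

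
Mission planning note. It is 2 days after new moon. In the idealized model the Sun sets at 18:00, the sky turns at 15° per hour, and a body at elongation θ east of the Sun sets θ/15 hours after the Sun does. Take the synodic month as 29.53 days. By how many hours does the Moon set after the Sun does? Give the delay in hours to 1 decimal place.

1.6 h

Phase angle: θ = 360°·(2 d)/(29.53 d) = 24.4°.
Delay after the Sun = 24.4° / (15°/h) ≈ 1.63 h.
So the Moon sets 1.63 h after the Sun.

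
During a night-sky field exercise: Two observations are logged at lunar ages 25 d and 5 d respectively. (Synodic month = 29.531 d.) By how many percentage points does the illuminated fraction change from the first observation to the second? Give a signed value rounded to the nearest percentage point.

First observation: θ = 360°·25/29.531 = 304.8°, so f = 0.215.
Second observation: θ = 61.0°, f = 0.257.
Δf = 0.257 − 0.215 = +0.042, i.e. +4 pp.

+4 pp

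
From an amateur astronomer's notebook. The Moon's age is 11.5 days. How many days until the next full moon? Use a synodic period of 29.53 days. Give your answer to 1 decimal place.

Full moon is 0.5 of the way through the cycle: age 0.5 × 29.53 = 14.765 d.
That is 14.765 − 11.5 = 3.265 days ahead.

3.3 days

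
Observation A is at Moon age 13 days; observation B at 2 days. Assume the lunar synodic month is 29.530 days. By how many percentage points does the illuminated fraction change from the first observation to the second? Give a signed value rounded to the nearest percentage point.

θ₁ = 360° × 13/29.530 = 158.5°, f₁ = (1 − cos θ₁)/2 = 0.965.
θ₂ = 360° × 2/29.530 = 24.4°, f₂ = (1 − cos θ₂)/2 = 0.045.
Change = f₂ − f₁ = -0.921 → -92 percentage points.

-92 percentage points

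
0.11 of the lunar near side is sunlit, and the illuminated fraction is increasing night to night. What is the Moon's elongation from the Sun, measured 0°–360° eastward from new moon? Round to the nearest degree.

From f = (1 − cos θ)/2: cos θ = 1 − 2×0.11 = 0.780; arccos → 38.7°.
Waxing ⇒ before full, so θ = 38.7°.

39°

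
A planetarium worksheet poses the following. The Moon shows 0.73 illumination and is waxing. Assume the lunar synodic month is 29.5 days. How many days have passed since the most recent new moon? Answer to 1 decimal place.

cos θ = 1 − 2f = -0.460, giving a principal value of 117.4°.
The Moon is waxing (0°–180°), so θ = 117.4° directly.
Age = 29.5 × 117.4°/360° ≈ 9.62 days.

9.6 days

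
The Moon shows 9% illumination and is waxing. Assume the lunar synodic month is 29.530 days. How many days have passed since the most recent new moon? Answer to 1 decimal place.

2.9 days

cos θ = 1 − 2f = 0.820, giving a principal value of 34.9°.
The Moon is waxing (0°–180°), so θ = 34.9° directly.
At 360°/29.530 d per day, 34.9° corresponds to 2.86 days.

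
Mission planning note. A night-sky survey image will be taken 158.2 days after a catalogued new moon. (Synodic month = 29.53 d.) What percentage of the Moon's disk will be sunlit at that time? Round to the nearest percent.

81%

158.2/29.53 = 5.357 lunations, so 5 complete cycles and 10.55 d into the next.
The Moon has covered 10.55/29.53 of its cycle, so θ ≈ 360° × 10.55/29.53 = 128.6°.
With cos θ = (-0.624), the lit fraction is (1 − (-0.624))/2 ≈ 0.812, so 81%.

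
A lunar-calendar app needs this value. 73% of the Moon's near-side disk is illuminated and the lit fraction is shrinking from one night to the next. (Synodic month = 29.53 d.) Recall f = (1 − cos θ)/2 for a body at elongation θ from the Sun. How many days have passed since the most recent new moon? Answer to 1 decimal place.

cos θ = 1 − 2f = -0.460, giving a principal value of 117.4°.
Since the Moon is past full (waning), take the reflex angle: θ = 360° − 117.4° = 242.6°.
Age = 29.53 × 242.6°/360° ≈ 19.90 days.

19.9 days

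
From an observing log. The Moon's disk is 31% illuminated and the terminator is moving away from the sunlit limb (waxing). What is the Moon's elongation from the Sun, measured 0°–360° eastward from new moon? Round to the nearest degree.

cos θ = 1 − 2f = 0.380, giving a principal value of 67.7°.
The Moon is waxing (0°–180°), so θ = 67.7° directly.

68°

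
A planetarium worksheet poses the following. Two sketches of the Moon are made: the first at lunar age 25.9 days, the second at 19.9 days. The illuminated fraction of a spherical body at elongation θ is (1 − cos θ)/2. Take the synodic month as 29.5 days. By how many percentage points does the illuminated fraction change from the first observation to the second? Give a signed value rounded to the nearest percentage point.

θ₁ = 360° × 25.9/29.5 = 316.1°, f₁ = (1 − cos θ₁)/2 = 0.140.
θ₂ = 360° × 19.9/29.5 = 242.8°, f₂ = (1 − cos θ₂)/2 = 0.728.
Change = f₂ − f₁ = +0.588 → +59 percentage points.

+59 pp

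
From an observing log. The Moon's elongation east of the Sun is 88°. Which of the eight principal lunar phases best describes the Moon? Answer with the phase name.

The first quarter sector spans roughly 68°–112°; 88° falls inside it.

first quarter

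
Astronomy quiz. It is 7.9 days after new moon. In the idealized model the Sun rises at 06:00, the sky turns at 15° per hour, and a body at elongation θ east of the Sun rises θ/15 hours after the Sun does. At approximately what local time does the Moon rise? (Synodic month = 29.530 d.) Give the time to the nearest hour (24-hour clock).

Phase angle: θ = 360°·(7.9 d)/(29.530 d) = 96.3°.
Delay after the Sun = 96.3° / (15°/h) ≈ 6.42 h.
06:00 + 6.42 h ≈ 12:25 → 12:00 to the nearest hour.

12:00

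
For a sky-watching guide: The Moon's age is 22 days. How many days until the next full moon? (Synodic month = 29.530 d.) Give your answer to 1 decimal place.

22.3 days

Full moon occurs at elongation 180°, i.e. at age 29.530 × 180/360 = 14.765 d.
Already past this cycle's full moon; the next is at 14.765 + 29.530 = 44.295 d, so 44.295 − 22 = 22.295 days.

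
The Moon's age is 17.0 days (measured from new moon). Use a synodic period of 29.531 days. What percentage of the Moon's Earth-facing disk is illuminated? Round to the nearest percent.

94%

The Moon has covered 17.0/29.531 of its cycle, so θ ≈ 360° × 17.0/29.531 = 207.2°.
Illuminated fraction = (1 − cos 207.2°)/2 = (1 − (-0.889))/2 ≈ 0.945, so 94%.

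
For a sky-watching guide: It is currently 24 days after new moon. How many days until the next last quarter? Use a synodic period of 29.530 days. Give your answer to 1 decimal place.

27.7 days

Last quarter is 0.75 of the way through the cycle: age 0.75 × 29.530 = 22.148 d.
This lunation's last quarter (22.148 d) has passed, so add one period: 51.678 − 24 = 27.678 days.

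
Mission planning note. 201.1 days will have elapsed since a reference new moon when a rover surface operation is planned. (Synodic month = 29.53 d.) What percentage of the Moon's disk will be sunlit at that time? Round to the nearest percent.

32%

201.1/29.53 = 6.810 lunations, so 6 complete cycles and 23.92 d into the next.
Phase angle: θ = 360°·(23.92 d)/(29.53 d) = 291.6°.
Illuminated fraction = (1 − cos 291.6°)/2 = (1 − 0.368)/2 ≈ 0.316, so 32%.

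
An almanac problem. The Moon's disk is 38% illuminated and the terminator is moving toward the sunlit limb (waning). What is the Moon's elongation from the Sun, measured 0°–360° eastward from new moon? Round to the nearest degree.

284°

Invert f = (1 − cos θ)/2 to get cos θ = 1 − 2(0.38) = 0.240, hence θ₀ = arccos 0.240 = 76.1°.
Waning ⇒ past full, so θ = 360° − 76.1° = 283.9°.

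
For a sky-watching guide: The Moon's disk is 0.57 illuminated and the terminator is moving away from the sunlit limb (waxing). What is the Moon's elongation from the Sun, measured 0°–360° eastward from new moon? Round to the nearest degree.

From f = (1 − cos θ)/2: cos θ = 1 − 2×0.57 = -0.140; arccos → 98.0°.
The Moon is waxing (0°–180°), so θ = 98.0° directly.

98°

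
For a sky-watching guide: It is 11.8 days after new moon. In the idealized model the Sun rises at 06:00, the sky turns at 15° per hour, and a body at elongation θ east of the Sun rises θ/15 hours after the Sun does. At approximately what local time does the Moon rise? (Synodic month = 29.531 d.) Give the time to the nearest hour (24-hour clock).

The Moon has covered 11.8/29.531 of its cycle, so θ ≈ 360° × 11.8/29.531 = 143.8°.
At 15° of sky rotation per hour, 143.8° corresponds to a 9.59 h lag.
06:00 + 9.59 h ≈ 15:35 → 16:00 to the nearest hour.

16:00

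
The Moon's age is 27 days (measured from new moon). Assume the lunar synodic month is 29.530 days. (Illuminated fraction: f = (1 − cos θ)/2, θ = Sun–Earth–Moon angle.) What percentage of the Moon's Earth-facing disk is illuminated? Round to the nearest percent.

7%

Elongation θ = 360° × 27/29.530 ≈ 329.2°.
Illuminated fraction = (1 − cos 329.2°)/2 = (1 − 0.859)/2 ≈ 0.071, so 7%.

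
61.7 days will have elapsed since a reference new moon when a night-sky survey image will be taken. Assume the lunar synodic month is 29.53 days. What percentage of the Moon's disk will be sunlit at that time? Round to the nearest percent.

8%

61.7/29.53 = 2.089 lunations, so 2 complete cycles and 2.64 d into the next.
The Moon has covered 2.64/29.53 of its cycle, so θ ≈ 360° × 2.64/29.53 = 32.2°.
cos 32.2° = 0.846, so f = (1 − 0.846)/2 = 0.077, so 8%.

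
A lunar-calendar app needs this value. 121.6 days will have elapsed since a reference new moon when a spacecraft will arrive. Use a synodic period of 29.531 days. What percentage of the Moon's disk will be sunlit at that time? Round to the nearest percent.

13%

121.6/29.531 = 4.118 lunations, so 4 complete cycles and 3.48 d into the next.
The Moon has covered 3.48/29.531 of its cycle, so θ ≈ 360° × 3.48/29.531 = 42.4°.
With cos θ = 0.739, the lit fraction is (1 − 0.739)/2 ≈ 0.131, so 13%.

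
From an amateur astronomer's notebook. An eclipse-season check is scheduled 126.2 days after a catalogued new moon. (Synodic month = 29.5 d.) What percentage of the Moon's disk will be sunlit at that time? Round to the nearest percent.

59%

Reduce mod P: 126.2 − 4×29.5 = 8.20 d into the current lunation.
The Moon has covered 8.20/29.5 of its cycle, so θ ≈ 360° × 8.20/29.5 = 100.1°.
With cos θ = (-0.175), the lit fraction is (1 − (-0.175))/2 ≈ 0.587, so 59%.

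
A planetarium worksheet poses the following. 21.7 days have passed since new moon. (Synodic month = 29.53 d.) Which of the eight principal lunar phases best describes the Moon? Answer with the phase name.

At 21.7/29.53 of the cycle, θ ≈ 265° — the last quarter range.

last quarter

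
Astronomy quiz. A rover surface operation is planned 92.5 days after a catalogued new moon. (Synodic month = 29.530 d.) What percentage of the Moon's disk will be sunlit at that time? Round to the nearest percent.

92.5/29.530 = 3.132 lunations, so 3 complete cycles and 3.91 d into the next.
The Moon has covered 3.91/29.530 of its cycle, so θ ≈ 360° × 3.91/29.530 = 47.7°.
cos 47.7° = 0.673, so f = (1 − 0.673)/2 = 0.163, so 16%.

16%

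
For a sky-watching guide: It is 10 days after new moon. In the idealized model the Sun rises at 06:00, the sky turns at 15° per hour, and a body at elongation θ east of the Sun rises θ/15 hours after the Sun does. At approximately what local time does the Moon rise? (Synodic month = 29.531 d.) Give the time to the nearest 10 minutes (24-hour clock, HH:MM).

14:10

Phase angle: θ = 360°·(10 d)/(29.531 d) = 121.9°.
At 15° of sky rotation per hour, 121.9° corresponds to a 8.13 h lag.
06:00 + 8.127 h ≈ 14:08 → 14:10 to the nearest ten minutes.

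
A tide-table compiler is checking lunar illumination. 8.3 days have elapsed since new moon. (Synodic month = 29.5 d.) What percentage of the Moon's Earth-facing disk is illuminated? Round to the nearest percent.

Elongation θ = 360° × 8.3/29.5 ≈ 101.3°.
Illuminated fraction = (1 − cos 101.3°)/2 = (1 − (-0.196))/2 ≈ 0.598, so 60%.

60%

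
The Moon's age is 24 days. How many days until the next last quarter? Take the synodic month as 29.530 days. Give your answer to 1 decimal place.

Last quarter occurs at elongation 270°, i.e. at age 29.530 × 270/360 = 22.148 d.
This lunation's last quarter (22.148 d) has passed, so add one period: 51.678 − 24 = 27.678 days.

27.7 days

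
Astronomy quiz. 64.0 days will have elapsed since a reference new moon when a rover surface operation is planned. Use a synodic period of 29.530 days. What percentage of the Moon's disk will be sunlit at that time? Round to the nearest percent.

25%

Reduce mod P: 64.0 − 2×29.530 = 4.94 d into the current lunation.
Phase angle: θ = 360°·(4.94 d)/(29.530 d) = 60.2°.
Illuminated fraction = (1 − cos 60.2°)/2 = (1 − 0.497)/2 ≈ 0.252, so 25%.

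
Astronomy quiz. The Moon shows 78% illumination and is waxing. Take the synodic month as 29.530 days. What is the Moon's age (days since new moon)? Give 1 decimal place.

From f = (1 − cos θ)/2: cos θ = 1 − 2×0.78 = -0.560; arccos → 124.1°.
Waxing ⇒ before full, so θ = 124.1°.
Age = 29.530 × 124.1°/360° ≈ 10.18 days.

10.2 days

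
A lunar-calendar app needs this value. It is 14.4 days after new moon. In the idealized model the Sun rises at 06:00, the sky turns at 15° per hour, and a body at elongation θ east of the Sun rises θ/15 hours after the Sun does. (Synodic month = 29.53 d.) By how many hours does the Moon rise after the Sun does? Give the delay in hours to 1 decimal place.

Phase angle: θ = 360°·(14.4 d)/(29.53 d) = 175.6°.
The Moon trails the Sun by θ/15 = 175.6/15 ≈ 11.70 hours.
So the Moon rises 11.70 h after the Sun.

11.7 h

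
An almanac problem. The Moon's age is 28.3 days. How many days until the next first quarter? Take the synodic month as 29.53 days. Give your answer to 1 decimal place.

8.6 days

First quarter is 0.25 of the way through the cycle: age 0.25 × 29.53 = 7.383 d.
This lunation's first quarter (7.383 d) has passed, so add one period: 36.913 − 28.3 = 8.613 days.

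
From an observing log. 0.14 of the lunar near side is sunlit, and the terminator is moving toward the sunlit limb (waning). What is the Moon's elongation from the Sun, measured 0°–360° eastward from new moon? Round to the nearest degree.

316°

From f = (1 − cos θ)/2: cos θ = 1 − 2×0.14 = 0.720; arccos → 43.9°.
A waning Moon lies in 180°–360°, so θ = 360° − 43.9° = 316.1°.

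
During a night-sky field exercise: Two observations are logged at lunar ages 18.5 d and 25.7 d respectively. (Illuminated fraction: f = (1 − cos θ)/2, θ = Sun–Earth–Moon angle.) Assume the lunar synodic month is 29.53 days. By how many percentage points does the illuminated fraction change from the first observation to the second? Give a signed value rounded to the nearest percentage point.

-69 pp

First observation: θ = 360°·18.5/29.53 = 225.5°, so f = 0.850.
Second observation: θ = 313.3°, f = 0.157.
Δf = 0.157 − 0.850 = -0.693, i.e. -69 pp.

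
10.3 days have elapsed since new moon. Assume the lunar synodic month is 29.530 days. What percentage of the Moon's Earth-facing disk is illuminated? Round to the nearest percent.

Elongation θ = 360° × 10.3/29.530 ≈ 125.6°.
cos 125.6° = (-0.582), so f = (1 − (-0.582))/2 = 0.791, so 79%.

79%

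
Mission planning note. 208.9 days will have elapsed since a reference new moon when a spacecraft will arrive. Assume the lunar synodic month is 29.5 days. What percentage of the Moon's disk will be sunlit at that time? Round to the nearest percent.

6%

208.9 d spans 7 complete synodic months (7 × 29.5 = 206.50 d) plus 2.40 d.
The Moon has covered 2.40/29.5 of its cycle, so θ ≈ 360° × 2.40/29.5 = 29.3°.
With cos θ = 0.872, the lit fraction is (1 − 0.872)/2 ≈ 0.064, so 6%.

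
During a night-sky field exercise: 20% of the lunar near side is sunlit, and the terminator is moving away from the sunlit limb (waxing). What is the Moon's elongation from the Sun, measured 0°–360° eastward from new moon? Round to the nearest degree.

Invert f = (1 − cos θ)/2 to get cos θ = 1 − 2(0.20) = 0.600, hence θ₀ = arccos 0.600 = 53.1°.
Before full moon the principal value applies: θ = 53.1°.

53°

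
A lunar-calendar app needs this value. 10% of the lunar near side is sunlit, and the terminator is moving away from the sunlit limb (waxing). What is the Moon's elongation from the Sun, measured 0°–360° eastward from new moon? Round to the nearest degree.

Invert f = (1 − cos θ)/2 to get cos θ = 1 − 2(0.10) = 0.800, hence θ₀ = arccos 0.800 = 36.9°.
Waxing ⇒ before full, so θ = 36.9°.

37°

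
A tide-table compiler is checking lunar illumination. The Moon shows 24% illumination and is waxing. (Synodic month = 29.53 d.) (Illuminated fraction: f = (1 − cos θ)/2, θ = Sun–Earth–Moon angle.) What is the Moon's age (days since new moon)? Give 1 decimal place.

4.8 days

Invert f = (1 − cos θ)/2 to get cos θ = 1 − 2(0.24) = 0.520, hence θ₀ = arccos 0.520 = 58.7°.
Waxing ⇒ before full, so θ = 58.7°.
At 360°/29.53 d per day, 58.7° corresponds to 4.81 days.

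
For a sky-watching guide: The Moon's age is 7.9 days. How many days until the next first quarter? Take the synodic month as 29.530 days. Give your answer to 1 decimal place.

First quarter is 0.25 of the way through the cycle: age 0.25 × 29.530 = 7.383 d.
This lunation's first quarter (7.383 d) has passed, so add one period: 36.913 − 7.9 = 29.013 days.

29.0 days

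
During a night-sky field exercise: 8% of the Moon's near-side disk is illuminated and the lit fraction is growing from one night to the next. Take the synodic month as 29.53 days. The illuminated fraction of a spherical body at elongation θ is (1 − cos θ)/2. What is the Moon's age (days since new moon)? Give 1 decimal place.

2.7 days

From f = (1 − cos θ)/2: cos θ = 1 − 2×0.08 = 0.840; arccos → 32.9°.
Before full moon the principal value applies: θ = 32.9°.
That fraction of the synodic month is 32.9/360 × 29.53 d ≈ 2.70 d.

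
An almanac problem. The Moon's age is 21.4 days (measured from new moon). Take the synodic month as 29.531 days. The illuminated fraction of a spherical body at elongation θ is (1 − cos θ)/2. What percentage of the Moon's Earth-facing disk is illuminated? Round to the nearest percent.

58%

Elongation θ = 360° × 21.4/29.531 ≈ 260.9°.
cos 260.9° = (-0.159), so f = (1 − (-0.159))/2 = 0.579, so 58%.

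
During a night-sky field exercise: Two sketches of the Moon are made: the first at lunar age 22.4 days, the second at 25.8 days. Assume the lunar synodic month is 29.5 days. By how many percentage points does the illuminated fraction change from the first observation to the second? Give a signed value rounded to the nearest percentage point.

First observation: θ = 360°·22.4/29.5 = 273.4°, so f = 0.471.
Second observation: θ = 314.8°, f = 0.147.
Δf = 0.147 − 0.471 = -0.323, i.e. -32 pp.

-32 pp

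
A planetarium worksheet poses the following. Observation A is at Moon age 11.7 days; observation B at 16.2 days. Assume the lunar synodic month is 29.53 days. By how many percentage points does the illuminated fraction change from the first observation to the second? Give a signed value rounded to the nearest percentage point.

θ₁ = 360° × 11.7/29.53 = 142.6°, f₁ = (1 − cos θ₁)/2 = 0.897.
θ₂ = 360° × 16.2/29.53 = 197.5°, f₂ = (1 − cos θ₂)/2 = 0.977.
Change = f₂ − f₁ = +0.079 → +8 percentage points.

+8 percentage points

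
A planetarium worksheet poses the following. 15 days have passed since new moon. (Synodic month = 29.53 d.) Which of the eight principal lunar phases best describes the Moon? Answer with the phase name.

At 15/29.53 of the cycle, θ ≈ 183° — the full moon range.

full moon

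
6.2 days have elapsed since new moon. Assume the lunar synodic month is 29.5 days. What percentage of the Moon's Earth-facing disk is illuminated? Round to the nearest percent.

The Moon has covered 6.2/29.5 of its cycle, so θ ≈ 360° × 6.2/29.5 = 75.7°.
With cos θ = 0.248, the lit fraction is (1 − 0.248)/2 ≈ 0.376, so 38%.

38%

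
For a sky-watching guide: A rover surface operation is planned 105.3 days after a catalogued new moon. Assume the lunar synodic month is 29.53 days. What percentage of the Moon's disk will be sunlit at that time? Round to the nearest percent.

Reduce mod P: 105.3 − 3×29.53 = 16.71 d into the current lunation.
Phase angle: θ = 360°·(16.71 d)/(29.53 d) = 203.7°.
Illuminated fraction = (1 − cos 203.7°)/2 = (1 − (-0.916))/2 ≈ 0.958, so 96%.

96%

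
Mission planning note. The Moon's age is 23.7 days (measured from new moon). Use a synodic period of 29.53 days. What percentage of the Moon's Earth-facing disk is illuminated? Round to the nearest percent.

34%

Elongation θ = 360° × 23.7/29.53 ≈ 288.9°.
cos 288.9° = 0.324, so f = (1 − 0.324)/2 = 0.338, so 34%.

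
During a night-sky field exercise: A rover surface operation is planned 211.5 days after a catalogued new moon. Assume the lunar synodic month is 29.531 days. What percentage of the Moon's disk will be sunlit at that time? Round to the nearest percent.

24%

211.5 d spans 7 complete synodic months (7 × 29.531 = 206.72 d) plus 4.78 d.
The Moon has covered 4.78/29.531 of its cycle, so θ ≈ 360° × 4.78/29.531 = 58.3°.
With cos θ = 0.525, the lit fraction is (1 − 0.525)/2 ≈ 0.237, so 24%.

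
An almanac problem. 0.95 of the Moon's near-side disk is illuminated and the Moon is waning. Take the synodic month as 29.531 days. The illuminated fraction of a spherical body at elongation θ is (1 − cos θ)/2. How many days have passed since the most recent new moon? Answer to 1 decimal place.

cos θ = 1 − 2f = -0.900, giving a principal value of 154.2°.
Waning ⇒ past full, so θ = 360° − 154.2° = 205.8°.
That fraction of the synodic month is 205.8/360 × 29.531 d ≈ 16.89 d.

16.9 days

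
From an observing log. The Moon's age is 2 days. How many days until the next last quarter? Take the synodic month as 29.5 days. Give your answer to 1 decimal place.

Last quarter is 0.75 of the way through the cycle: age 0.75 × 29.5 = 22.125 d.
That is 22.125 − 2 = 20.125 days ahead.

20.1 days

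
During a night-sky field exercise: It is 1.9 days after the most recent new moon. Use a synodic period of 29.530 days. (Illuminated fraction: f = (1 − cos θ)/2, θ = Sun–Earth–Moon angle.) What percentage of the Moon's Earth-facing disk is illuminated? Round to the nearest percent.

4%

The Moon has covered 1.9/29.530 of its cycle, so θ ≈ 360° × 1.9/29.530 = 23.2°.
Illuminated fraction = (1 − cos 23.2°)/2 = (1 − 0.919)/2 ≈ 0.040, so 4%.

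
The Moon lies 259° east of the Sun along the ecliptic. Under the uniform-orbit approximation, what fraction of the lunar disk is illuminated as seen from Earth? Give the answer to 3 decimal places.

0.595

Half-versine of 259°: (1 − (-0.191))/2 = 0.595.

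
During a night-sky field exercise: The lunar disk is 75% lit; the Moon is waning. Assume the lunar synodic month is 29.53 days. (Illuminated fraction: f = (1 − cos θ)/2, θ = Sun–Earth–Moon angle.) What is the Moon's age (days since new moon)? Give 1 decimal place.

19.7 days

Invert f = (1 − cos θ)/2 to get cos θ = 1 − 2(0.75) = -0.500, hence θ₀ = arccos -0.500 = 120.0°.
Waning ⇒ past full, so θ = 360° − 120.0° = 240.0°.
That fraction of the synodic month is 240.0/360 × 29.53 d ≈ 19.69 d.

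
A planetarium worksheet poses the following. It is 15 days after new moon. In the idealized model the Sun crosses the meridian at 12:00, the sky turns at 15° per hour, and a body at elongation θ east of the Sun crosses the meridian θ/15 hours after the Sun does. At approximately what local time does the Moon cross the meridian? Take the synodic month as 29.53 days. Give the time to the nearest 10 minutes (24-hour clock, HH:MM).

Phase angle: θ = 360°·(15 d)/(29.53 d) = 182.9°.
At 15° of sky rotation per hour, 182.9° corresponds to a 12.19 h lag.
12:00 + 12.191 h ≈ 00:11 → 00:10 to the nearest ten minutes.

00:10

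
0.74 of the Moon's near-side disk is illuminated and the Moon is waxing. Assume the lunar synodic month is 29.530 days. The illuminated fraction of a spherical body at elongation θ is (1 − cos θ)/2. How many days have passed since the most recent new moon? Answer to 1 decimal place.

Invert f = (1 − cos θ)/2 to get cos θ = 1 − 2(0.74) = -0.480, hence θ₀ = arccos -0.480 = 118.7°.
The Moon is waxing (0°–180°), so θ = 118.7° directly.
That fraction of the synodic month is 118.7/360 × 29.530 d ≈ 9.74 d.

9.7 days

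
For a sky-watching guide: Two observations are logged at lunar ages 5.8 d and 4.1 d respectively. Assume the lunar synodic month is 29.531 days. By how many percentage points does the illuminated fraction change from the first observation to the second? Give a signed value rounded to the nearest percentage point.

-16 pp

θ₁ = 360° × 5.8/29.531 = 70.7°, f₁ = (1 − cos θ₁)/2 = 0.335.
θ₂ = 360° × 4.1/29.531 = 50.0°, f₂ = (1 − cos θ₂)/2 = 0.178.
Change = f₂ − f₁ = -0.156 → -16 percentage points.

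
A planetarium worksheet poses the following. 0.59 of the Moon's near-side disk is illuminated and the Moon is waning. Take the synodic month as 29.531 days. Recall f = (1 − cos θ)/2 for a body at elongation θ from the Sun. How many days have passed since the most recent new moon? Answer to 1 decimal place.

21.3 days

From f = (1 − cos θ)/2: cos θ = 1 − 2×0.59 = -0.180; arccos → 100.4°.
Waning ⇒ past full, so θ = 360° − 100.4° = 259.6°.
At 360°/29.531 d per day, 259.6° corresponds to 21.30 days.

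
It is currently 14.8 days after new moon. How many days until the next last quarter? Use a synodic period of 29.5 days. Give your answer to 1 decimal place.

Last quarter is 0.75 of the way through the cycle: age 0.75 × 29.5 = 22.125 d.
So 7.325 days remain (22.125 − 14.8).

7.3 days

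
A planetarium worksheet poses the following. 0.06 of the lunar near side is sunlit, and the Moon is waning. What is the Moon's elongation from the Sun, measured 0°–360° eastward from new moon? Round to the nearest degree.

Invert f = (1 − cos θ)/2 to get cos θ = 1 − 2(0.06) = 0.880, hence θ₀ = arccos 0.880 = 28.4°.
A waning Moon lies in 180°–360°, so θ = 360° − 28.4° = 331.6°.

332°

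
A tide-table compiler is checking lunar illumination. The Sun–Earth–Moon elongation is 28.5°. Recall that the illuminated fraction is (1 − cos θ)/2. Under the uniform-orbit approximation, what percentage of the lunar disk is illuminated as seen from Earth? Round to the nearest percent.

6%

cos 28.5° = 0.879, so f = (1 − 0.879)/2 = 0.061, i.e. 6%.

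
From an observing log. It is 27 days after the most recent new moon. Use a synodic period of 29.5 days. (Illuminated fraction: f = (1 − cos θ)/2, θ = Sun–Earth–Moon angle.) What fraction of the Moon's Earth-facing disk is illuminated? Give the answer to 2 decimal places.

Phase angle: θ = 360°·(27 d)/(29.5 d) = 329.5°.
cos 329.5° = 0.862, so f = (1 − 0.862)/2 = 0.069.

0.07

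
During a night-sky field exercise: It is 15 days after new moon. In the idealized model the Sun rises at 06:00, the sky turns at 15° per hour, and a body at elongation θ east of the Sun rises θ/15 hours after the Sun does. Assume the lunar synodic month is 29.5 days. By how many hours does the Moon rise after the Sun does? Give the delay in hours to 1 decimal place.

12.2 h

Elongation θ = 360° × 15/29.5 ≈ 183.1°.
The Moon trails the Sun by θ/15 = 183.1/15 ≈ 12.20 hours.
So the Moon rises 12.20 h after the Sun.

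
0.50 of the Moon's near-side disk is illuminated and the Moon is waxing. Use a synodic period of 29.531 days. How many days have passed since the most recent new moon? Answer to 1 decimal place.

cos θ = 1 − 2f = 0.000, giving a principal value of 90.0°.
Before full moon the principal value applies: θ = 90.0°.
That fraction of the synodic month is 90.0/360 × 29.531 d ≈ 7.38 d.

7.4 days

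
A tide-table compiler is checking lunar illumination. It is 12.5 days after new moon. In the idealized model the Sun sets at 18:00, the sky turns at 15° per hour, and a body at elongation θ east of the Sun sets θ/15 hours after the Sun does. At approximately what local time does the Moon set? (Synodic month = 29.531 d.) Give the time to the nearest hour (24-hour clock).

Phase angle: θ = 360°·(12.5 d)/(29.531 d) = 152.4°.
Delay after the Sun = 152.4° / (15°/h) ≈ 10.16 h.
18:00 + 10.16 h ≈ 04:10 → 04:00 to the nearest hour.

04:00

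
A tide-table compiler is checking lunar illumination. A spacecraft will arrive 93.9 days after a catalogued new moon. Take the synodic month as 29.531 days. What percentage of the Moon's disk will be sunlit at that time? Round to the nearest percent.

29%

93.9/29.531 = 3.180 lunations, so 3 complete cycles and 5.31 d into the next.
Elongation θ = 360° × 5.31/29.531 ≈ 64.7°.
Illuminated fraction = (1 − cos 64.7°)/2 = (1 − 0.427)/2 ≈ 0.286, so 29%.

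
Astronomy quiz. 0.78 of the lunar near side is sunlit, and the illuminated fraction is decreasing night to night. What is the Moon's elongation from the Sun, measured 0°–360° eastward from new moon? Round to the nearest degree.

236°

cos θ = 1 − 2f = -0.560, giving a principal value of 124.1°.
Waning ⇒ past full, so θ = 360° − 124.1° = 235.9°.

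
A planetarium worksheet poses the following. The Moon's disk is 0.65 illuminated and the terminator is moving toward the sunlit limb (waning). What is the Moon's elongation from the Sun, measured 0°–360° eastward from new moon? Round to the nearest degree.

253°

cos θ = 1 − 2f = -0.300, giving a principal value of 107.5°.
A waning Moon lies in 180°–360°, so θ = 360° − 107.5° = 252.5°.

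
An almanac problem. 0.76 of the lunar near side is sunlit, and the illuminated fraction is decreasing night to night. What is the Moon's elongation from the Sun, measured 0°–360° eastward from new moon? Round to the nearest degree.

cos θ = 1 − 2f = -0.520, giving a principal value of 121.3°.
Waning ⇒ past full, so θ = 360° − 121.3° = 238.7°.

239°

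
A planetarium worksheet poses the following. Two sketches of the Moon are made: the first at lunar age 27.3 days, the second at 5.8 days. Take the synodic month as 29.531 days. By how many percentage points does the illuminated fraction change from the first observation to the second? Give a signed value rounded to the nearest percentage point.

+28 pp

First observation: θ = 360°·27.3/29.531 = 332.8°, so f = 0.055.
Second observation: θ = 70.7°, f = 0.335.
Δf = 0.335 − 0.055 = +0.280, i.e. +28 pp.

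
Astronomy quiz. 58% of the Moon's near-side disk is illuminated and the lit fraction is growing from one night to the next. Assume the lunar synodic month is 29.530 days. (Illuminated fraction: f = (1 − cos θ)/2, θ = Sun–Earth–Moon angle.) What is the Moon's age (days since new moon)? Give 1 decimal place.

8.1 days

cos θ = 1 − 2f = -0.160, giving a principal value of 99.2°.
Waxing ⇒ before full, so θ = 99.2°.
At 360°/29.530 d per day, 99.2° corresponds to 8.14 days.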